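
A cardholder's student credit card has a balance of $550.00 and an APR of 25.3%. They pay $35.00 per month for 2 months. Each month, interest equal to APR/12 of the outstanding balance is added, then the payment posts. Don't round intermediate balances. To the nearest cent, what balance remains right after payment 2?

$502.70

Monthly rate r = 25.3%/12 = 2.10833% = 0.0210833.
Each month: B ← B·(1+r) − $35.00.
Month 1: interest $11.60; balance after payment $526.60.
Month 2: interest $11.10; balance after payment $502.70.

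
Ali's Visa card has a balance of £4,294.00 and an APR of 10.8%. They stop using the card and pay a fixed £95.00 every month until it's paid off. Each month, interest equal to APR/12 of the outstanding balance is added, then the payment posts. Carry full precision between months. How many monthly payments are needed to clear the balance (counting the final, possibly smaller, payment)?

Monthly rate r = 10.8%/12 = 0.9% = 0.009.
Recurrence: B ← B·(1+r) − £95.00.
Month 1: interest £38.65; balance after payment £4,237.65.
Month 2: interest £38.14; balance after payment £4,180.78.
Closed form: n = −ln(1 − rB₀/P)/ln(1+r) = −ln(0.5932)/ln(1.009) ≈ 58.286, so the balance reaches zero during payment 59.

59 months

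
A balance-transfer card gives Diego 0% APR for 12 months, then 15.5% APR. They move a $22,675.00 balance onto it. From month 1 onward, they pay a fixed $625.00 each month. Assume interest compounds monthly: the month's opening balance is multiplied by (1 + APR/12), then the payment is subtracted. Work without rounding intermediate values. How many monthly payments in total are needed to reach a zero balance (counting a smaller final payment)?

42 payments

Promo months 1–12 at r₀ = 0%/12 = 0; months 13+ at r₁ = 15.5%/12 = 0.0129167.
After month 12 (no interest yet): B = $22,675.00 − 12·$625.00 = $15,175.00.
Then at r₁ with $625.00/mo: n₂ = −ln(1 − r₁·B/P)/ln(1+r₁) ≈ 29.32 → 30 more payments.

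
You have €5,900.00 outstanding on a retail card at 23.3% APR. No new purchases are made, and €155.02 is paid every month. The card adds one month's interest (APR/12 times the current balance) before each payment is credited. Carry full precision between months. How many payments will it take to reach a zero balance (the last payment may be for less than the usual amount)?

Monthly rate r = 23.3%/12 = 1.94167% = 0.0194167.
Recurrence: B ← B·(1+r) − €155.02.
Month 1: interest €114.56; balance after payment €5,859.54.
Month 2: interest €113.77; balance after payment €5,818.29.
Closed form: n = −ln(1 − rB₀/P)/ln(1+r) = −ln(0.26101)/ln(1.01942) ≈ 69.847, so the balance reaches zero during payment 70.

70 payments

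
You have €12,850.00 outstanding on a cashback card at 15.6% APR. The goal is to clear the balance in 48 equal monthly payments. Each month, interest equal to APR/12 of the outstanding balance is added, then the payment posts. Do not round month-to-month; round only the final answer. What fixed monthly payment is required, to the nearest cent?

€361.55

Monthly rate r = 15.6%/12 = 1.3% = 0.013.
Level-payment amortization: P = B₀·r / (1 − (1+r)^(−n)) = 12850.00·0.013 / (1 − 1.013^(−48)).
Denominator 1 − (1+r)^(−48) = 0.462044165.
P = 167.05 / 0.462044165 ≈ 361.55.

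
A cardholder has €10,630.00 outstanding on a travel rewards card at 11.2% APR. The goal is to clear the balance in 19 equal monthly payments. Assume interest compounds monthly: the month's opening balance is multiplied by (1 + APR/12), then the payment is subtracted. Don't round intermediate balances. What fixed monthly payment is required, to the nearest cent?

Monthly rate r = 11.2%/12 = 0.933333% = 0.00933333.
Level-payment amortization: P = B₀·r / (1 − (1+r)^(−n)) = 10630.00·0.00933333 / (1 − 1.00933^(−19)).
Denominator 1 − (1+r)^(−19) = 0.16181035.
P = 99.2133 / 0.16181035 ≈ 613.15.

€613.15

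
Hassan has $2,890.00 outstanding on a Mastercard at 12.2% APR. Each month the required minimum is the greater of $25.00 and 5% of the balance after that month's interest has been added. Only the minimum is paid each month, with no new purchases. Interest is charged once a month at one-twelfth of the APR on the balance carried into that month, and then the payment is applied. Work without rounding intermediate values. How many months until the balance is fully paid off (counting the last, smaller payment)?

66 months

Monthly rate r = 12.2%/12 = 1.01667% = 0.0101667.
While 5% of the post-interest balance exceeds $25.00, each month B ← (B·(1+r))·(1 − 0.05), i.e. B shrinks by the factor (1+r)·0.95 = 0.95966.
This holds for months 1–43. Entering month 44 the balance is $491.94; 5% of the post-interest balance is now below $25.00, so the flat $25.00 minimum applies from here.
From month 44 a fixed $25.00 at rate r clears $491.94 in 23 more payments. Total: 43 + 23 = 66 months.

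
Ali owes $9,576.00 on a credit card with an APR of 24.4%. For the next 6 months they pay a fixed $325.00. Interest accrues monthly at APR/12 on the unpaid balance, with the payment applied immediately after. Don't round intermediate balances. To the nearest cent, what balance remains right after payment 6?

Monthly rate r = 24.4%/12 = 2.03333% = 0.0203333.
Each month: B ← B·(1+r) − $325.00.
Month 1: interest $194.71; balance after payment $9,445.71.
Month 2: interest $192.06; balance after payment $9,312.77.
Month 3: interest $189.36; balance after payment $9,177.13.
Month 4: interest $186.60; balance after payment $9,038.74.
Month 5: interest $183.79; balance after payment $8,897.52.
Month 6: interest $180.92; balance after payment $8,753.44.

$8,753.44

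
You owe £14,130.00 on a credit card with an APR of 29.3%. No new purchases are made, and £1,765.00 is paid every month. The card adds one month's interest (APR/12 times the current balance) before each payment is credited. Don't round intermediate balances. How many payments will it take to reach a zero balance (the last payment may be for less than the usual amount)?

10 payments

Monthly rate r = 29.3%/12 = 2.44167% = 0.0244167.
Recurrence: B ← B·(1+r) − £1,765.00.
Month 1: interest £345.01; balance after payment £12,710.01.
Month 2: interest £310.34; balance after payment £11,255.34.
Closed form: n = −ln(1 − rB₀/P)/ln(1+r) = −ln(0.80453)/ln(1.02442) ≈ 9.016, so the balance reaches zero during payment 10.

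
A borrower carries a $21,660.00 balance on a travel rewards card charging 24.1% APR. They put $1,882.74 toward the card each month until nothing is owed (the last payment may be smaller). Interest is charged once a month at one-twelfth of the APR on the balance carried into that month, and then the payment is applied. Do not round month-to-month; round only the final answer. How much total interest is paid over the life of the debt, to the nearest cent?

$3,219.44

Monthly rate r = 24.1%/12 = 2.00833% = 0.0200833.
Payoff takes n = ⌈−ln(1 − rB₀/P)/ln(1+r)⌉ = ⌈13.213⌉ = 14 payments; the last is $403.82.
Total paid = 13·$1,882.74 + $403.82 = $24,879.44.
Total interest = total paid − principal = $24,879.44 − $21,660.00 = $3,219.44.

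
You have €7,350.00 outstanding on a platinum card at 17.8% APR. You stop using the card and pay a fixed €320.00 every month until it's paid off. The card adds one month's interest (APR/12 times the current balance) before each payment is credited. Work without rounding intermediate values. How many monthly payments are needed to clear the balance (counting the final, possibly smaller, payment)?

Monthly rate r = 17.8%/12 = 1.48333% = 0.0148333.
Recurrence: B ← B·(1+r) − €320.00.
Month 1: interest €109.03; balance after payment €7,139.02.
Month 2: interest €105.90; balance after payment €6,924.92.
Closed form: n = −ln(1 − rB₀/P)/ln(1+r) = −ln(0.6593)/ln(1.01483) ≈ 28.292, so the balance reaches zero during payment 29.

29 months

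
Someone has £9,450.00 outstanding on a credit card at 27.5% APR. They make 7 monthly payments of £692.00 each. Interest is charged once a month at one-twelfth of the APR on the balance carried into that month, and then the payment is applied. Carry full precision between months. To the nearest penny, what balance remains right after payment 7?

Monthly rate r = 27.5%/12 = 2.29167% = 0.0229167.
Each month: B ← B·(1+r) − £692.00.
Month 1: interest £216.56; balance after payment £8,974.56.
Month 2: interest £205.67; balance after payment £8,488.23.
Month 3: interest £194.52; balance after payment £7,990.75.
Month 4: interest £183.12; balance after payment £7,481.87.
Month 5: interest £171.46; balance after payment £6,961.33.
Month 6: interest £159.53; balance after payment £6,428.86.
Month 7: interest £147.33; balance after payment £5,884.19.

£5,884.19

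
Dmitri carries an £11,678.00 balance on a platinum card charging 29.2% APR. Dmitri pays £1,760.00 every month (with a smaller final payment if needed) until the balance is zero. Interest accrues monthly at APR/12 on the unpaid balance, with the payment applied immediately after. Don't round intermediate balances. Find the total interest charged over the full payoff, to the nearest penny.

Monthly rate r = 29.2%/12 = 2.43333% = 0.0243333.
Payoff takes n = ⌈−ln(1 − rB₀/P)/ln(1+r)⌉ = ⌈7.324⌉ = 8 payments; the last is £575.33.
Total paid = 7·£1,760.00 + £575.33 = £12,895.33.
Total interest = total paid − principal = £12,895.33 − £11,678.00 = £1,217.33.

£1,217.33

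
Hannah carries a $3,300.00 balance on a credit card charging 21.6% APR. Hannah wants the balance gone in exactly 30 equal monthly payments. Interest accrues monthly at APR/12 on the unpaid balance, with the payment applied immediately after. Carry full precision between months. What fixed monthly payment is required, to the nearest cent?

$143.32

Monthly rate r = 21.6%/12 = 1.8% = 0.018.
Level-payment amortization: P = B₀·r / (1 − (1+r)^(−n)) = 3300.00·0.018 / (1 − 1.018^(−30)).
Denominator 1 − (1+r)^(−30) = 0.414446394.
P = 59.4 / 0.414446394 ≈ 143.32.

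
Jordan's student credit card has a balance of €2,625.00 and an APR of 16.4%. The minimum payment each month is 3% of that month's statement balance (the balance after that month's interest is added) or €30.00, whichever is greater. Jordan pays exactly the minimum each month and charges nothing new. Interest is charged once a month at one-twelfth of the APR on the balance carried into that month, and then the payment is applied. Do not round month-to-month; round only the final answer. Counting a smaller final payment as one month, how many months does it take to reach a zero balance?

102 months

Monthly rate r = 16.4%/12 = 1.36667% = 0.0136667.
While 3% of the post-interest balance exceeds €30.00, each month B ← (B·(1+r))·(1 − 0.03), i.e. B shrinks by the factor (1+r)·0.97 = 0.98326.
This holds for months 1–58. Entering month 59 the balance is €985.85; 3% of the post-interest balance is now below €30.00, so the flat €30.00 minimum applies from here.
From month 59 a fixed €30.00 at rate r clears €985.85 in 44 more payments. Total: 58 + 44 = 102 months.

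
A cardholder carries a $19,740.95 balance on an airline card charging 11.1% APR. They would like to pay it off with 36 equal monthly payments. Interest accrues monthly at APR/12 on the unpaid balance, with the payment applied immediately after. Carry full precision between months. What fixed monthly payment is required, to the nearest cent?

Monthly rate r = 11.1%/12 = 0.925% = 0.00925.
Level-payment amortization: P = B₀·r / (1 − (1+r)^(−n)) = 19740.95·0.00925 / (1 − 1.00925^(−36)).
Denominator 1 − (1+r)^(−36) = 0.282131811.
P = 182.604 / 0.282131811 ≈ 647.23.

$647.23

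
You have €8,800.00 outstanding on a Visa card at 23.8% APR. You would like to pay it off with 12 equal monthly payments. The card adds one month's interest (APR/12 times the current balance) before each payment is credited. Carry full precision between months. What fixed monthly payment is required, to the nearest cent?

Monthly rate r = 23.8%/12 = 1.98333% = 0.0198333.
Level-payment amortization: P = B₀·r / (1 − (1+r)^(−n)) = 8800.00·0.0198333 / (1 − 1.01983^(−12)).
Denominator 1 − (1+r)^(−12) = 0.209959116.
P = 174.533 / 0.209959116 ≈ 831.27.

€831.27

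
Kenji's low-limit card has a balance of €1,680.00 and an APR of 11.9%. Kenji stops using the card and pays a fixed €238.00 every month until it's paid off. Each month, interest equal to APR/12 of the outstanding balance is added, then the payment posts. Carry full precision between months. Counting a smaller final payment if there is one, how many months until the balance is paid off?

Monthly rate r = 11.9%/12 = 0.991667% = 0.00991667.
Recurrence: B ← B·(1+r) − €238.00.
Month 1: interest €16.66; balance after payment €1,458.66.
Month 2: interest €14.47; balance after payment €1,235.13.
Closed form: n = −ln(1 − rB₀/P)/ln(1+r) = −ln(0.93)/ln(1.00992) ≈ 7.354, so the balance reaches zero during payment 8.

8 months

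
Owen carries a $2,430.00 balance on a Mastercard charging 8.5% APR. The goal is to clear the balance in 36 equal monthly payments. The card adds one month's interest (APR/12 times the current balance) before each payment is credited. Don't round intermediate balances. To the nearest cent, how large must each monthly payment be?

$76.71

Monthly rate r = 8.5%/12 = 0.708333% = 0.00708333.
Level-payment amortization: P = B₀·r / (1 − (1+r)^(−n)) = 2430.00·0.00708333 / (1 − 1.00708^(−36)).
Denominator 1 − (1+r)^(−36) = 0.22438663.
P = 17.2125 / 0.22438663 ≈ 76.71.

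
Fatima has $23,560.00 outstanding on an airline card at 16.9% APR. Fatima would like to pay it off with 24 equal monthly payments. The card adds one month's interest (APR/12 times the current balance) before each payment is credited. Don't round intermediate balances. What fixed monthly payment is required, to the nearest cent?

$1,163.73

Monthly rate r = 16.9%/12 = 1.40833% = 0.0140833.
Level-payment amortization: P = B₀·r / (1 − (1+r)^(−n)) = 23560.00·0.0140833 / (1 − 1.01408^(−24)).
Denominator 1 − (1+r)^(−24) = 0.285121034.
P = 331.803 / 0.285121034 ≈ 1163.73.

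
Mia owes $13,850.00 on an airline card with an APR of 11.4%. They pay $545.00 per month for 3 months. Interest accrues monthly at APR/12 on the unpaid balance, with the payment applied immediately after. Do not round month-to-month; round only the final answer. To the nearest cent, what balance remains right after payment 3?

$12,597.91

Monthly rate r = 11.4%/12 = 0.95% = 0.0095.
Each month: B ← B·(1+r) − $545.00.
Month 1: interest $131.57; balance after payment $13,436.58.
Month 2: interest $127.65; balance after payment $13,019.22.
Month 3: interest $123.68; balance after payment $12,597.91.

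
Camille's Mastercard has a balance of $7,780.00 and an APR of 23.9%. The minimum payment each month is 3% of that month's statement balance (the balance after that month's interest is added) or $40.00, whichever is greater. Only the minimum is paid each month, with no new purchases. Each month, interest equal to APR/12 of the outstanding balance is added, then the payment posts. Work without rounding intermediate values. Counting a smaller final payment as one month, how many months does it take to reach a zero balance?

220 months

Monthly rate r = 23.9%/12 = 1.99167% = 0.0199167.
While 3% of the post-interest balance exceeds $40.00, each month B ← (B·(1+r))·(1 − 0.03), i.e. B shrinks by the factor (1+r)·0.97 = 0.98932.
This holds for months 1–167. Entering month 168 the balance is $1,294.68; 3% of the post-interest balance is now below $40.00, so the flat $40.00 minimum applies from here.
From month 168 a fixed $40.00 at rate r clears $1,294.68 in 53 more payments. Total: 167 + 53 = 220 months.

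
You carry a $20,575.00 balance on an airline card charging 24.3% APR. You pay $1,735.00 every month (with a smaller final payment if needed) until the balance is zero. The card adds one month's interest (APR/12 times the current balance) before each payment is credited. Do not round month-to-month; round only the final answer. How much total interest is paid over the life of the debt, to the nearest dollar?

$3,195

Monthly rate r = 24.3%/12 = 2.025% = 0.02025.
Payoff takes n = ⌈−ln(1 − rB₀/P)/ln(1+r)⌉ = ⌈13.698⌉ = 14 payments; the last is $1,215.41.
Total paid = 13·$1,735.00 + $1,215.41 = $23,770.41.
Total interest = total paid − principal = $23,770.41 − $20,575.00 = $3,195.41.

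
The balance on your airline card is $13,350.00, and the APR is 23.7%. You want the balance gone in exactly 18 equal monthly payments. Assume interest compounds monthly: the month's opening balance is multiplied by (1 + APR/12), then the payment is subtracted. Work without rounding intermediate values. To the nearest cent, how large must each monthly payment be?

$888.52

Monthly rate r = 23.7%/12 = 1.975% = 0.01975.
Level-payment amortization: P = B₀·r / (1 − (1+r)^(−n)) = 13350.00·0.01975 / (1 − 1.01975^(−18)).
Denominator 1 − (1+r)^(−18) = 0.296744482.
P = 263.663 / 0.296744482 ≈ 888.52.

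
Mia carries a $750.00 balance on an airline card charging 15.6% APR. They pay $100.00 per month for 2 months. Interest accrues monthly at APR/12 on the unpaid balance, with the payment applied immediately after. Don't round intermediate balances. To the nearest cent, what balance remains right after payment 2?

Monthly rate r = 15.6%/12 = 1.3% = 0.013.
Each month: B ← B·(1+r) − $100.00.
Month 1: interest $9.75; balance after payment $659.75.
Month 2: interest $8.58; balance after payment $568.33.

$568.33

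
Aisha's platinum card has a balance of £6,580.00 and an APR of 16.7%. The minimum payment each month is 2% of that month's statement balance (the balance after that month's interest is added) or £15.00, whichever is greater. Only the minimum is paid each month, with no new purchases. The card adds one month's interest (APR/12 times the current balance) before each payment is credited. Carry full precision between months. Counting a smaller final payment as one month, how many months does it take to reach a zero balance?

Monthly rate r = 16.7%/12 = 1.39167% = 0.0139167.
While 2% of the post-interest balance exceeds £15.00, each month B ← (B·(1+r))·(1 − 0.02), i.e. B shrinks by the factor (1+r)·0.98 = 0.99364.
This holds for months 1–343. Entering month 344 the balance is £737.13; 2% of the post-interest balance is now below £15.00, so the flat £15.00 minimum applies from here.
From month 344 a fixed £15.00 at rate r clears £737.13 in 84 more payments. Total: 343 + 84 = 427 months.

427 months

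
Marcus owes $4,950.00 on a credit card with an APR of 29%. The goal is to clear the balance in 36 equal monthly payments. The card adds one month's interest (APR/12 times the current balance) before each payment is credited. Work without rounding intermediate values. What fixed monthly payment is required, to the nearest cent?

$207.43

Monthly rate r = 29%/12 = 2.41667% = 0.0241667.
Level-payment amortization: P = B₀·r / (1 − (1+r)^(−n)) = 4950.00·0.0241667 / (1 − 1.02417^(−36)).
Denominator 1 − (1+r)^(−36) = 0.576691417.
P = 119.625 / 0.576691417 ≈ 207.43.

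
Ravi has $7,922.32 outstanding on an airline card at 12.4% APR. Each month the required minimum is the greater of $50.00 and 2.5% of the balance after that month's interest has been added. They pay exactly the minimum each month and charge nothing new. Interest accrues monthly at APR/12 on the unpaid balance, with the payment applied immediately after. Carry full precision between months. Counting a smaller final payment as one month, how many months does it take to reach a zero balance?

Monthly rate r = 12.4%/12 = 1.03333% = 0.0103333.
While 2.5% of the post-interest balance exceeds $50.00, each month B ← (B·(1+r))·(1 − 0.025), i.e. B shrinks by the factor (1+r)·0.975 = 0.98507.
This holds for months 1–93. Entering month 94 the balance is $1,956.58; 2.5% of the post-interest balance is now below $50.00, so the flat $50.00 minimum applies from here.
From month 94 a fixed $50.00 at rate r clears $1,956.58 in 51 more payments. Total: 93 + 51 = 144 months.

144 months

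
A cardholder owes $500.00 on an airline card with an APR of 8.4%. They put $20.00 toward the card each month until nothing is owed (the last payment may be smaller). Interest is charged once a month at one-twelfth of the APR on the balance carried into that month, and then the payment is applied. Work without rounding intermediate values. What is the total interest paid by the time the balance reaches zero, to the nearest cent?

Monthly rate r = 8.4%/12 = 0.7% = 0.007.
Payoff takes n = ⌈−ln(1 − rB₀/P)/ln(1+r)⌉ = ⌈27.578⌉ = 28 payments; the last is $11.57.
Total paid = 27·$20.00 + $11.57 = $551.57.
Total interest = total paid − principal = $551.57 − $500.00 = $51.57.

$51.57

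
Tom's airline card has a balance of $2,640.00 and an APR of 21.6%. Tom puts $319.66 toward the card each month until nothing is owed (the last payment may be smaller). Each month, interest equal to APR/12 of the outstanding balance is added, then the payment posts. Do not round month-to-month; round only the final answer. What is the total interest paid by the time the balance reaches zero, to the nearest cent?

Monthly rate r = 21.6%/12 = 1.8% = 0.018.
Payoff takes n = ⌈−ln(1 − rB₀/P)/ln(1+r)⌉ = ⌈9.021⌉ = 10 payments; the last is $6.91.
Total paid = 9·$319.66 + $6.91 = $2,883.85.
Total interest = total paid − principal = $2,883.85 − $2,640.00 = $243.85.

$243.85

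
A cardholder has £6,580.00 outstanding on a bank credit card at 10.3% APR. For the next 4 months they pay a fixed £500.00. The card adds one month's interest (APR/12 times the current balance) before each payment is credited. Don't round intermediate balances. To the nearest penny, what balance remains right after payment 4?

Monthly rate r = 10.3%/12 = 0.858333% = 0.00858333.
Each month: B ← B·(1+r) − £500.00.
Month 1: interest £56.48; balance after payment £6,136.48.
Month 2: interest £52.67; balance after payment £5,689.15.
Month 3: interest £48.83; balance after payment £5,237.98.
Month 4: interest £44.96; balance after payment £4,782.94.

£4,782.94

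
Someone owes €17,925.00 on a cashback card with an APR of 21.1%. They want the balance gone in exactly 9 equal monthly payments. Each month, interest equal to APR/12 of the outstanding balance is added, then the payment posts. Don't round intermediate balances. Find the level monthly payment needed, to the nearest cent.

Monthly rate r = 21.1%/12 = 1.75833% = 0.0175833.
Level-payment amortization: P = B₀·r / (1 − (1+r)^(−n)) = 17925.00·0.0175833 / (1 − 1.01758^(−9)).
Denominator 1 − (1+r)^(−9) = 0.145188939.
P = 315.181 / 0.145188939 ≈ 2170.84.

€2,170.84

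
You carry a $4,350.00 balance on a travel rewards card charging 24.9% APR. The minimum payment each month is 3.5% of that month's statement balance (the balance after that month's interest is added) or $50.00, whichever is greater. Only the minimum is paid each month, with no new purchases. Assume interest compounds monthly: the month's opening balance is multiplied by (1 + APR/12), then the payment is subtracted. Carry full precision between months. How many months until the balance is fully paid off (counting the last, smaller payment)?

118 months

Monthly rate r = 24.9%/12 = 2.075% = 0.02075.
While 3.5% of the post-interest balance exceeds $50.00, each month B ← (B·(1+r))·(1 − 0.035), i.e. B shrinks by the factor (1+r)·0.965 = 0.98502.
This holds for months 1–76. Entering month 77 the balance is $1,381.78; 3.5% of the post-interest balance is now below $50.00, so the flat $50.00 minimum applies from here.
From month 77 a fixed $50.00 at rate r clears $1,381.78 in 42 more payments. Total: 76 + 42 = 118 months.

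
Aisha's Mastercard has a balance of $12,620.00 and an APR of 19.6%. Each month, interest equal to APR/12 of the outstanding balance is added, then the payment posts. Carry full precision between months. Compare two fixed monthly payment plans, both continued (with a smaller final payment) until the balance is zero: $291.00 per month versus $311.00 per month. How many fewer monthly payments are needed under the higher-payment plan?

9 fewer payments

Monthly rate r = 19.6%/12 = 1.63333% = 0.0163333.
At $291.00/mo: n = ⌈−ln(1 − rB₀/P)/ln(1+r)⌉ = 77 payments (last $15.54); total interest = total paid − $12,620.00 = $9,511.54.
At $311.00/mo: 68 payments (last $29.92); total interest $8,246.92.
Payments saved = 77 − 68 = 9.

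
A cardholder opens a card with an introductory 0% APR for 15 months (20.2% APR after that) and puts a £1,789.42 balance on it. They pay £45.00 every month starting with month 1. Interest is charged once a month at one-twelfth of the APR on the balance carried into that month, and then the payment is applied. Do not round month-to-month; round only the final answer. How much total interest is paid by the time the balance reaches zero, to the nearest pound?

Promo months 1–15 at r₀ = 0%/12 = 0; months 16+ at r₁ = 20.2%/12 = 0.0168333.
After month 15 (no interest yet): B = £1,789.42 − 15·£45.00 = £1,114.42.
Then at r₁ with £45.00/mo: n₂ = −ln(1 − r₁·B/P)/ln(1+r₁) ≈ 32.31 → 33 more payments.
Total paid = 47·£45.00 + £14.02 = £2,129.02; interest = £2,129.02 − £1,789.42 = £339.60.

£340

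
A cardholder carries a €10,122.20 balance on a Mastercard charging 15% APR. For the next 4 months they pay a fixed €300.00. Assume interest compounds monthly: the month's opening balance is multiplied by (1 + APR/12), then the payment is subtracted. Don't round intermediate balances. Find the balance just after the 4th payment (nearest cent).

Monthly rate r = 15%/12 = 1.25% = 0.0125.
Each month: B ← B·(1+r) − €300.00.
Month 1: interest €126.53; balance after payment €9,948.73.
Month 2: interest €124.36; balance after payment €9,773.09.
Month 3: interest €122.16; balance after payment €9,595.25.
Month 4: interest €119.94; balance after payment €9,415.19.

€9,415.19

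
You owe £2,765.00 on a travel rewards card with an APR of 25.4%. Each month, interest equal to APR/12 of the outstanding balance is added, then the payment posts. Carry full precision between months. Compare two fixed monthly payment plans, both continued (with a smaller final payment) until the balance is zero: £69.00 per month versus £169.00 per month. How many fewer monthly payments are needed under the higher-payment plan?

Monthly rate r = 25.4%/12 = 2.11667% = 0.0211667.
At £69.00/mo: n = ⌈−ln(1 − rB₀/P)/ln(1+r)⌉ = 91 payments (last £0.25); total interest = total paid − £2,765.00 = £3,445.25.
At £169.00/mo: 21 payments (last £50.41); total interest £665.41.
Payments saved = 91 − 21 = 70.

70 fewer payments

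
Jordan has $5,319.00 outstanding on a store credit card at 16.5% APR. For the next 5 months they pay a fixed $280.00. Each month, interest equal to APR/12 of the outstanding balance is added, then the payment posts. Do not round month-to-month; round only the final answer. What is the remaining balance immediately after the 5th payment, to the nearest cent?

Monthly rate r = 16.5%/12 = 1.375% = 0.01375.
Each month: B ← B·(1+r) − $280.00.
Month 1: interest $73.14; balance after payment $5,112.14.
Month 2: interest $70.29; balance after payment $4,902.43.
Month 3: interest $67.41; balance after payment $4,689.84.
Month 4: interest $64.49; balance after payment $4,474.32.
Month 5: interest $61.52; balance after payment $4,255.84.

$4,255.84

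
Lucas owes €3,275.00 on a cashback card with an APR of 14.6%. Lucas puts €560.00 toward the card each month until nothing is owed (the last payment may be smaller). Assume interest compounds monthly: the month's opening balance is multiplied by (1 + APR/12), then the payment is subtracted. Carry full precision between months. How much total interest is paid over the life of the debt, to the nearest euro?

Monthly rate r = 14.6%/12 = 1.21667% = 0.0121667.
Payoff takes n = ⌈−ln(1 − rB₀/P)/ln(1+r)⌉ = ⌈6.104⌉ = 7 payments; the last is €58.29.
Total paid = 6·€560.00 + €58.29 = €3,418.29.
Total interest = total paid − principal = €3,418.29 − €3,275.00 = €143.29.

€143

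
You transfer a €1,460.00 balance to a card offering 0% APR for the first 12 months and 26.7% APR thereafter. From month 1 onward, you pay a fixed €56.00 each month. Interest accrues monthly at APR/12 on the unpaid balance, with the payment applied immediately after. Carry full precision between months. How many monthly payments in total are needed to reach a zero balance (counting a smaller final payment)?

30 payments

Promo months 1–12 at r₀ = 0%/12 = 0; months 13+ at r₁ = 26.7%/12 = 0.02225.
After month 12 (no interest yet): B = €1,460.00 − 12·€56.00 = €788.00.
Then at r₁ with €56.00/mo: n₂ = −ln(1 − r₁·B/P)/ln(1+r₁) ≈ 17.07 → 18 more payments.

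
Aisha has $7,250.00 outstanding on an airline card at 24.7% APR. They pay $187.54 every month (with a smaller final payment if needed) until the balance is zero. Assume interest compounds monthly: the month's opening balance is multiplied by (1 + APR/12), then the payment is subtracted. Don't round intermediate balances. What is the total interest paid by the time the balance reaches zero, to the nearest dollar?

$7,370

Monthly rate r = 24.7%/12 = 2.05833% = 0.0205833.
Payoff takes n = ⌈−ln(1 − rB₀/P)/ln(1+r)⌉ = ⌈77.954⌉ = 78 payments; the last is $178.97.
Total paid = 77·$187.54 + $178.97 = $14,619.55.
Total interest = total paid − principal = $14,619.55 − $7,250.00 = $7,369.55.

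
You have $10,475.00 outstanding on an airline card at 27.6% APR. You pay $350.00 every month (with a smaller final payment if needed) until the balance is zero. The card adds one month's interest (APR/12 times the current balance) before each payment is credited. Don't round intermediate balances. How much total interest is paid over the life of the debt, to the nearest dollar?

Monthly rate r = 27.6%/12 = 2.3% = 0.023.
Payoff takes n = ⌈−ln(1 − rB₀/P)/ln(1+r)⌉ = ⌈51.272⌉ = 52 payments; the last is $95.97.
Total paid = 51·$350.00 + $95.97 = $17,945.97.
Total interest = total paid − principal = $17,945.97 − $10,475.00 = $7,470.97.

$7,471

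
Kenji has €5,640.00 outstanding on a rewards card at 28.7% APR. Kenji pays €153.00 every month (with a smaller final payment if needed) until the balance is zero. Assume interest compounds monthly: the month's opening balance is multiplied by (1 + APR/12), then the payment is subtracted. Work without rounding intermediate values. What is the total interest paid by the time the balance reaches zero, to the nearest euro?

€8,174

Monthly rate r = 28.7%/12 = 2.39167% = 0.0239167.
Payoff takes n = ⌈−ln(1 − rB₀/P)/ln(1+r)⌉ = ⌈90.288⌉ = 91 payments; the last is €44.46.
Total paid = 90·€153.00 + €44.46 = €13,814.46.
Total interest = total paid − principal = €13,814.46 − €5,640.00 = €8,174.46.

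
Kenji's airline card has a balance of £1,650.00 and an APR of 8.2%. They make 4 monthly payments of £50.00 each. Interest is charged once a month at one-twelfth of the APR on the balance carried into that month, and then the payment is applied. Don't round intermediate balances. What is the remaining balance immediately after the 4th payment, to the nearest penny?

£1,493.51

Monthly rate r = 8.2%/12 = 0.683333% = 0.00683333.
Each month: B ← B·(1+r) − £50.00.
Month 1: interest £11.27; balance after payment £1,611.28.
Month 2: interest £11.01; balance after payment £1,572.29.
Month 3: interest £10.74; balance after payment £1,533.03.
Month 4: interest £10.48; balance after payment £1,493.51.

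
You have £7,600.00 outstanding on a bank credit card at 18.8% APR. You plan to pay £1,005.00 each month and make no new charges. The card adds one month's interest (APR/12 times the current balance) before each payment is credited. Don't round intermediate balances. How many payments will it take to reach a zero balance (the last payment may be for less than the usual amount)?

9 payments

Monthly rate r = 18.8%/12 = 1.56667% = 0.0156667.
Recurrence: B ← B·(1+r) − £1,005.00.
Month 1: interest £119.07; balance after payment £6,714.07.
Month 2: interest £105.19; balance after payment £5,814.25.
Closed form: n = −ln(1 − rB₀/P)/ln(1+r) = −ln(0.88153)/ln(1.01567) ≈ 8.112, so the balance reaches zero during payment 9.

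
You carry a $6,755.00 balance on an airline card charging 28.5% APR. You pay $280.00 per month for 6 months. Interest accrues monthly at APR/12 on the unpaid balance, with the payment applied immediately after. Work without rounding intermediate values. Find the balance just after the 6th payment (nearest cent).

$5,993.62

Monthly rate r = 28.5%/12 = 2.375% = 0.02375.
Each month: B ← B·(1+r) − $280.00.
Month 1: interest $160.43; balance after payment $6,635.43.
Month 2: interest $157.59; balance after payment $6,513.02.
Month 3: interest $154.68; balance after payment $6,387.71.
Month 4: interest $151.71; balance after payment $6,259.42.
Month 5: interest $148.66; balance after payment $6,128.08.
Month 6: interest $145.54; balance after payment $5,993.62.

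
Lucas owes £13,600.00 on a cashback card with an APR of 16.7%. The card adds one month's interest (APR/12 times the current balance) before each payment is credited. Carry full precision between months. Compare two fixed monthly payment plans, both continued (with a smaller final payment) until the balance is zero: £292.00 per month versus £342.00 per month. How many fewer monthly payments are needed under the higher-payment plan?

17 fewer payments

Monthly rate r = 16.7%/12 = 1.39167% = 0.0139167.
At £292.00/mo: n = ⌈−ln(1 − rB₀/P)/ln(1+r)⌉ = 76 payments (last £170.85); total interest = total paid − £13,600.00 = £8,470.85.
At £342.00/mo: 59 payments (last £112.26); total interest £6,348.26.
Payments saved = 76 − 59 = 17.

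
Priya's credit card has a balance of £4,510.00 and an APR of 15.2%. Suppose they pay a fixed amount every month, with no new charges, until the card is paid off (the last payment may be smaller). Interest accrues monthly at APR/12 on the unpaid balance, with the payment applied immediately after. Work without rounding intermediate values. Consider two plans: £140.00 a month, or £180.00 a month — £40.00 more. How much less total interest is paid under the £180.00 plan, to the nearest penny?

£371.88

Monthly rate r = 15.2%/12 = 1.26667% = 0.0126667.
At £140.00/mo: n = ⌈−ln(1 − rB₀/P)/ln(1+r)⌉ = 42 payments (last £92.04); total interest = total paid − £4,510.00 = £1,322.04.
At £180.00/mo: 31 payments (last £60.16); total interest £950.16.
Interest saved = £1,322.04 − £950.16 = £371.88.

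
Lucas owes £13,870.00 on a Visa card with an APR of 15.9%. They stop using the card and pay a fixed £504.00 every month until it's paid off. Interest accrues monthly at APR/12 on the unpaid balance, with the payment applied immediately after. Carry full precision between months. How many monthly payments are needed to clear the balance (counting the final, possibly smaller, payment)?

35 months

Monthly rate r = 15.9%/12 = 1.325% = 0.01325.
Recurrence: B ← B·(1+r) − £504.00.
Month 1: interest £183.78; balance after payment £13,549.78.
Month 2: interest £179.53; balance after payment £13,225.31.
Closed form: n = −ln(1 − rB₀/P)/ln(1+r) = −ln(0.63536)/ln(1.01325) ≈ 34.457, so the balance reaches zero during payment 35.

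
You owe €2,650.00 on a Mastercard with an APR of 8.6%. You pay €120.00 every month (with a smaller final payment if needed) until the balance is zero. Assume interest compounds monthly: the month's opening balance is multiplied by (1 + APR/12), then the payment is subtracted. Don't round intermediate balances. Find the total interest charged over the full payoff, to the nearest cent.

Monthly rate r = 8.6%/12 = 0.716667% = 0.00716667.
Payoff takes n = ⌈−ln(1 − rB₀/P)/ln(1+r)⌉ = ⌈24.126⌉ = 25 payments; the last is €15.21.
Total paid = 24·€120.00 + €15.21 = €2,895.21.
Total interest = total paid − principal = €2,895.21 − €2,650.00 = €245.21.

€245.21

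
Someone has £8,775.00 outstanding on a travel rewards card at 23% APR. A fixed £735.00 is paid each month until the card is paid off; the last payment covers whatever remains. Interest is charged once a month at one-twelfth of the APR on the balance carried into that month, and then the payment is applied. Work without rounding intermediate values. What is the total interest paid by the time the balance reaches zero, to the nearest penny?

Monthly rate r = 23%/12 = 1.91667% = 0.0191667.
Payoff takes n = ⌈−ln(1 − rB₀/P)/ln(1+r)⌉ = ⌈13.686⌉ = 14 payments; the last is £506.06.
Total paid = 13·£735.00 + £506.06 = £10,061.06.
Total interest = total paid − principal = £10,061.06 − £8,775.00 = £1,286.06.

£1,286.06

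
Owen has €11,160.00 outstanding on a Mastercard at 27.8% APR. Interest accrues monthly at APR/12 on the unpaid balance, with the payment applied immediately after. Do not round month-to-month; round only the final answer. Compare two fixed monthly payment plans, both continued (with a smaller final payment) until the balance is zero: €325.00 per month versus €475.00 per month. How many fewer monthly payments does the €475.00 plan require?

Monthly rate r = 27.8%/12 = 2.31667% = 0.0231667.
At €325.00/mo: n = ⌈−ln(1 − rB₀/P)/ln(1+r)⌉ = 70 payments (last €99.55); total interest = total paid − €11,160.00 = €11,364.55.
At €475.00/mo: 35 payments (last €151.08); total interest €5,141.08.
Payments saved = 70 − 35 = 35.

35 fewer payments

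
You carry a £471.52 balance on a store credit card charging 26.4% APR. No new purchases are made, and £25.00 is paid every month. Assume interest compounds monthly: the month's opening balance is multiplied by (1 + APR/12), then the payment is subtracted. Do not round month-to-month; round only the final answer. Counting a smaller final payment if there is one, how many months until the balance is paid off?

Monthly rate r = 26.4%/12 = 2.2% = 0.022.
Recurrence: B ← B·(1+r) − £25.00.
Month 1: interest £10.37; balance after payment £456.89.
Month 2: interest £10.05; balance after payment £441.95.
Closed form: n = −ln(1 − rB₀/P)/ln(1+r) = −ln(0.58506)/ln(1.022) ≈ 24.632, so the balance reaches zero during payment 25.

25 months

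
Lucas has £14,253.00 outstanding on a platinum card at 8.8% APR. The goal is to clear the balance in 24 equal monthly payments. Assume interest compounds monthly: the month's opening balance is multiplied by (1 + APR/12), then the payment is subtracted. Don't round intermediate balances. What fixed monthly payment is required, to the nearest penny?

Monthly rate r = 8.8%/12 = 0.733333% = 0.00733333.
Level-payment amortization: P = B₀·r / (1 − (1+r)^(−n)) = 14253.00·0.00733333 / (1 − 1.00733^(−24)).
Denominator 1 − (1+r)^(−24) = 0.160843287.
P = 104.522 / 0.160843287 ≈ 649.84.

£649.84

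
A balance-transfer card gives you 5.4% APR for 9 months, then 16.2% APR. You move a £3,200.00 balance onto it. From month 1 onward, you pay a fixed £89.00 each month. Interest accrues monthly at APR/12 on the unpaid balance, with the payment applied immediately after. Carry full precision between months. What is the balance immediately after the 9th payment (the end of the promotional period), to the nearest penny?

Promo months 1–9 at r₀ = 5.4%/12 = 0.0045; months 10+ at r₁ = 16.2%/12 = 0.0135.
After month 9: iterate B ← B·(1+r₀) − £89.00 for 9 months → £2,516.39.

£2,516.39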